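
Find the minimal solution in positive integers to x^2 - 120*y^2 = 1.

First expand sqrt(120) as a continued fraction. With x_i = (sqrt(120) + m_i)/d_i and (m_0, d_0) = (0, 1): a_0 = floor(sqrt(120)) = 10, since 10^2 = 100 <= 120 < 121 = 11^2.
Iterate m_{i+1} = d_i*a_i - m_i, d_{i+1} = (120 - m_{i+1}^2)/d_i, a_{i+1} = floor((a_0 + m_{i+1})/d_{i+1}):
  m_1 = 1*10 - 0 = 10, d_1 = (120 - 10^2)/1 = 20/1 = 20, a_1 = floor((10 + 10)/20) = 1.
  m_2 = 20*1 - 10 = 10, d_2 = (120 - 10^2)/20 = 20/20 = 1, a_2 = floor((10 + 10)/1) = 20.
  m_3 = 1*20 - 10 = 10, d_3 = (120 - 10^2)/1 = 20/1 = 20: (m_3, d_3) = (m_1, d_1) = (10, 20), so from here the quotients repeat a_1, a_2; the period length is 2.
So sqrt(120) = [10; (1, 20)] with period length k = 2.
k is even, so the fundamental solution of x^2 - 120y^2 = 1 is (p_{k-1}, q_{k-1}) = (p_1, q_1); compute convergents through index 1.
Convergents (p_i = a_i*p_{i-1} + p_{i-2}, q_i = a_i*q_{i-1} + q_{i-2} with p_{-2}=0, p_{-1}=1, q_{-2}=1, q_{-1}=0):
  i=0: a_0=10, p_0 = 10*1 + 0 = 10, q_0 = 10*0 + 1 = 1.
  i=1: a_1=1, p_1 = 1*10 + 1 = 11, q_1 = 1*1 + 0 = 1.
Check: 11^2 - 120*1^2 = 121 - 120 = 1, so (x, y) = (11, 1) solves the equation, and by the theorem it is the least positive solution.

(x, y) = (11, 1)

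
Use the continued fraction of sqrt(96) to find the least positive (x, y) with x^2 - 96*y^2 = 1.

(x, y) = (49, 5)

First expand sqrt(96) as a continued fraction. With x_i = (sqrt(96) + m_i)/d_i and (m_0, d_0) = (0, 1): a_0 = floor(sqrt(96)) = 9, since 9^2 = 81 <= 96 < 100 = 10^2.
Iterate m_{i+1} = d_i*a_i - m_i, d_{i+1} = (96 - m_{i+1}^2)/d_i, a_{i+1} = floor((a_0 + m_{i+1})/d_{i+1}):
  m_1 = 1*9 - 0 = 9, d_1 = (96 - 9^2)/1 = 15/1 = 15, a_1 = floor((9 + 9)/15) = 1.
  m_2 = 15*1 - 9 = 6, d_2 = (96 - 6^2)/15 = 60/15 = 4, a_2 = floor((9 + 6)/4) = 3.
  m_3 = 4*3 - 6 = 6, d_3 = (96 - 6^2)/4 = 60/4 = 15, a_3 = floor((9 + 6)/15) = 1.
  m_4 = 15*1 - 6 = 9, d_4 = (96 - 9^2)/15 = 15/15 = 1, a_4 = floor((9 + 9)/1) = 18.
  m_5 = 1*18 - 9 = 9, d_5 = (96 - 9^2)/1 = 15/1 = 15: (m_5, d_5) = (m_1, d_1) = (9, 15), so from here the quotients repeat a_1, ..., a_4; the period length is 4.
So sqrt(96) = [9; (1, 3, 1, 18)] with period length k = 4.
k is even, so the fundamental solution of x^2 - 96y^2 = 1 is (p_{k-1}, q_{k-1}) = (p_3, q_3); compute convergents through index 3.
Convergents (p_i = a_i*p_{i-1} + p_{i-2}, q_i = a_i*q_{i-1} + q_{i-2} with p_{-2}=0, p_{-1}=1, q_{-2}=1, q_{-1}=0):
  i=0: a_0=9, p_0 = 9*1 + 0 = 9, q_0 = 9*0 + 1 = 1.
  i=1: a_1=1, p_1 = 1*9 + 1 = 10, q_1 = 1*1 + 0 = 1.
  i=2: a_2=3, p_2 = 3*10 + 9 = 39, q_2 = 3*1 + 1 = 4.
  i=3: a_3=1, p_3 = 1*39 + 10 = 49, q_3 = 1*4 + 1 = 5.
Check: 49^2 - 96*5^2 = 2401 - 2400 = 1, so (x, y) = (49, 5) solves the equation, and by the theorem it is the least positive solution.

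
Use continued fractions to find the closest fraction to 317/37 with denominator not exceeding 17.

Expand x = 317/37 as a continued fraction with the Euclidean algorithm:
  317 = 8*37 + 21, so a_0 = 8.
  37 = 1*21 + 16, so a_1 = 1.
  21 = 1*16 + 5, so a_2 = 1.
  16 = 3*5 + 1, so a_3 = 3.
  5 = 5*1 + 0, so a_4 = 5.
so x = [8; 1, 1, 3, 5].
Convergents (p_i = a_i*p_{i-1} + p_{i-2}, q_i = a_i*q_{i-1} + q_{i-2} with p_{-2}=0, p_{-1}=1, q_{-2}=1, q_{-1}=0), until the denominator exceeds 17:
  i=0: a_0=8, p_0 = 8*1 + 0 = 8, q_0 = 8*0 + 1 = 1.
  i=1: a_1=1, p_1 = 1*8 + 1 = 9, q_1 = 1*1 + 0 = 1.
  i=2: a_2=1, p_2 = 1*9 + 8 = 17, q_2 = 1*1 + 1 = 2.
  i=3: a_3=3, p_3 = 3*17 + 9 = 60, q_3 = 3*2 + 1 = 7.
  i=4: a_4=5, p_4 = 5*60 + 17 = 317, q_4 = 5*7 + 2 = 37.
q_4 = 37 > 17, so the last convergent with denominator <= 17 is p_3/q_3 = 60/7.
The closest fraction with denominator <= 17 is either p_3/q_3 or the intermediate fraction (k*p_3 + p_2)/(k*q_3 + q_2) with the largest k >= 1 whose denominator stays <= 17; these approach x as k grows, and every other convergent or intermediate fraction in range is farther away.
Largest k: floor((17 - q_2)/q_3) = floor((17 - 2)/7) = 2.
That gives (2*60 + 17)/(2*7 + 2) = 137/16.
Compare the errors: |x - 60/7| = |317*7 - 60*37|/(37*7) = 1/259, and |x - 137/16| = |317*16 - 137*37|/(37*16) = 3/592.
Cross-multiplying, 1*592 = 592 < 777 = 3*259, so 1/259 is smaller: the convergent 60/7 is closer to x than 137/16.

60/7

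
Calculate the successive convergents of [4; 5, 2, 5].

Using the convergent recurrence p_i = a_i*p_{i-1} + p_{i-2}, q_i = a_i*q_{i-1} + q_{i-2} with p_{-2}=0, p_{-1}=1, q_{-2}=1, q_{-1}=0:
  i=0: a_0=4, p_0 = 4*1 + 0 = 4, q_0 = 4*0 + 1 = 1.
  i=1: a_1=5, p_1 = 5*4 + 1 = 21, q_1 = 5*1 + 0 = 5.
  i=2: a_2=2, p_2 = 2*21 + 4 = 46, q_2 = 2*5 + 1 = 11.
  i=3: a_3=5, p_3 = 5*46 + 21 = 251, q_3 = 5*11 + 5 = 60.

4/1, 21/5, 46/11, 251/60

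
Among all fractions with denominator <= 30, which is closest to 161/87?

Expand x = 161/87 as a continued fraction with the Euclidean algorithm:
  161 = 1*87 + 74, so a_0 = 1.
  87 = 1*74 + 13, so a_1 = 1.
  74 = 5*13 + 9, so a_2 = 5.
  13 = 1*9 + 4, so a_3 = 1.
  9 = 2*4 + 1, so a_4 = 2.
  4 = 4*1 + 0, so a_5 = 4.
so x = [1; 1, 5, 1, 2, 4].
Convergents (p_i = a_i*p_{i-1} + p_{i-2}, q_i = a_i*q_{i-1} + q_{i-2} with p_{-2}=0, p_{-1}=1, q_{-2}=1, q_{-1}=0), until the denominator exceeds 30:
  i=0: a_0=1, p_0 = 1*1 + 0 = 1, q_0 = 1*0 + 1 = 1.
  i=1: a_1=1, p_1 = 1*1 + 1 = 2, q_1 = 1*1 + 0 = 1.
  i=2: a_2=5, p_2 = 5*2 + 1 = 11, q_2 = 5*1 + 1 = 6.
  i=3: a_3=1, p_3 = 1*11 + 2 = 13, q_3 = 1*6 + 1 = 7.
  i=4: a_4=2, p_4 = 2*13 + 11 = 37, q_4 = 2*7 + 6 = 20.
  i=5: a_5=4, p_5 = 4*37 + 13 = 161, q_5 = 4*20 + 7 = 87.
q_5 = 87 > 30, so the last convergent with denominator <= 30 is p_4/q_4 = 37/20.
The closest fraction with denominator <= 30 is either p_4/q_4 or the intermediate fraction (k*p_4 + p_3)/(k*q_4 + q_3) with the largest k >= 1 whose denominator stays <= 30; these approach x as k grows, and every other convergent or intermediate fraction in range is farther away.
Largest k: floor((30 - q_3)/q_4) = floor((30 - 7)/20) = 1.
That gives (1*37 + 13)/(1*20 + 7) = 50/27.
Compare the errors: |x - 37/20| = |161*20 - 37*87|/(87*20) = 1/1740, and |x - 50/27| = |161*27 - 50*87|/(87*27) = 3/2349.
Cross-multiplying, 1*2349 = 2349 < 5220 = 3*1740, so 1/1740 is smaller: the convergent 37/20 is closer to x than 50/27.

37/20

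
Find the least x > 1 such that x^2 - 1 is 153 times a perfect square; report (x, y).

First expand sqrt(153) as a continued fraction. With x_i = (sqrt(153) + m_i)/d_i and (m_0, d_0) = (0, 1): a_0 = floor(sqrt(153)) = 12, since 12^2 = 144 <= 153 < 169 = 13^2.
Iterate m_{i+1} = d_i*a_i - m_i, d_{i+1} = (153 - m_{i+1}^2)/d_i, a_{i+1} = floor((a_0 + m_{i+1})/d_{i+1}):
  m_1 = 1*12 - 0 = 12, d_1 = (153 - 12^2)/1 = 9/1 = 9, a_1 = floor((12 + 12)/9) = 2.
  m_2 = 9*2 - 12 = 6, d_2 = (153 - 6^2)/9 = 117/9 = 13, a_2 = floor((12 + 6)/13) = 1.
  m_3 = 13*1 - 6 = 7, d_3 = (153 - 7^2)/13 = 104/13 = 8, a_3 = floor((12 + 7)/8) = 2.
  m_4 = 8*2 - 7 = 9, d_4 = (153 - 9^2)/8 = 72/8 = 9, a_4 = floor((12 + 9)/9) = 2.
  m_5 = 9*2 - 9 = 9, d_5 = (153 - 9^2)/9 = 72/9 = 8, a_5 = floor((12 + 9)/8) = 2.
  m_6 = 8*2 - 9 = 7, d_6 = (153 - 7^2)/8 = 104/8 = 13, a_6 = floor((12 + 7)/13) = 1.
  m_7 = 13*1 - 7 = 6, d_7 = (153 - 6^2)/13 = 117/13 = 9, a_7 = floor((12 + 6)/9) = 2.
  m_8 = 9*2 - 6 = 12, d_8 = (153 - 12^2)/9 = 9/9 = 1, a_8 = floor((12 + 12)/1) = 24.
  m_9 = 1*24 - 12 = 12, d_9 = (153 - 12^2)/1 = 9/1 = 9: (m_9, d_9) = (m_1, d_1) = (12, 9), so from here the quotients repeat a_1, ..., a_8; the period length is 8.
So sqrt(153) = [12; (2, 1, 2, 2, 2, 1, 2, 24)] with period length k = 8.
k is even, so the fundamental solution of x^2 - 153y^2 = 1 is (p_{k-1}, q_{k-1}) = (p_7, q_7); compute convergents through index 7.
Convergents (p_i = a_i*p_{i-1} + p_{i-2}, q_i = a_i*q_{i-1} + q_{i-2} with p_{-2}=0, p_{-1}=1, q_{-2}=1, q_{-1}=0):
  i=0: a_0=12, p_0 = 12*1 + 0 = 12, q_0 = 12*0 + 1 = 1.
  i=1: a_1=2, p_1 = 2*12 + 1 = 25, q_1 = 2*1 + 0 = 2.
  i=2: a_2=1, p_2 = 1*25 + 12 = 37, q_2 = 1*2 + 1 = 3.
  i=3: a_3=2, p_3 = 2*37 + 25 = 99, q_3 = 2*3 + 2 = 8.
  i=4: a_4=2, p_4 = 2*99 + 37 = 235, q_4 = 2*8 + 3 = 19.
  i=5: a_5=2, p_5 = 2*235 + 99 = 569, q_5 = 2*19 + 8 = 46.
  i=6: a_6=1, p_6 = 1*569 + 235 = 804, q_6 = 1*46 + 19 = 65.
  i=7: a_7=2, p_7 = 2*804 + 569 = 2177, q_7 = 2*65 + 46 = 176.
Check: 2177^2 - 153*176^2 = 4739329 - 4739328 = 1, so (x, y) = (2177, 176) solves the equation, and by the theorem it is the least positive solution.

(x, y) = (2177, 176)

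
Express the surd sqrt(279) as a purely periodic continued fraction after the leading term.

[16; (1, 2, 2, 1, 2, 2, 1, 32)]

Write x_i = (sqrt(279) + m_i)/d_i with (m_0, d_0) = (0, 1). a_0 = floor(sqrt(279)) = 16, since 16^2 = 256 <= 279 < 289 = 17^2.
Iterate m_{i+1} = d_i*a_i - m_i, d_{i+1} = (279 - m_{i+1}^2)/d_i, a_{i+1} = floor((a_0 + m_{i+1})/d_{i+1}):
  m_1 = 1*16 - 0 = 16, d_1 = (279 - 16^2)/1 = 23/1 = 23, a_1 = floor((16 + 16)/23) = 1.
  m_2 = 23*1 - 16 = 7, d_2 = (279 - 7^2)/23 = 230/23 = 10, a_2 = floor((16 + 7)/10) = 2.
  m_3 = 10*2 - 7 = 13, d_3 = (279 - 13^2)/10 = 110/10 = 11, a_3 = floor((16 + 13)/11) = 2.
  m_4 = 11*2 - 13 = 9, d_4 = (279 - 9^2)/11 = 198/11 = 18, a_4 = floor((16 + 9)/18) = 1.
  m_5 = 18*1 - 9 = 9, d_5 = (279 - 9^2)/18 = 198/18 = 11, a_5 = floor((16 + 9)/11) = 2.
  m_6 = 11*2 - 9 = 13, d_6 = (279 - 13^2)/11 = 110/11 = 10, a_6 = floor((16 + 13)/10) = 2.
  m_7 = 10*2 - 13 = 7, d_7 = (279 - 7^2)/10 = 230/10 = 23, a_7 = floor((16 + 7)/23) = 1.
  m_8 = 23*1 - 7 = 16, d_8 = (279 - 16^2)/23 = 23/23 = 1, a_8 = floor((16 + 16)/1) = 32.
  m_9 = 1*32 - 16 = 16, d_9 = (279 - 16^2)/1 = 23/1 = 23: (m_9, d_9) = (m_1, d_1) = (16, 23), so from here the quotients repeat a_1, ..., a_8; the period length is 8.
Hence the expansion of sqrt(279) is a_0 = 16 followed by the repeating block 1, 2, 2, 1, 2, 2, 1, 32 (period 8).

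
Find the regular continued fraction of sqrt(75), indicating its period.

Write x_i = (sqrt(75) + m_i)/d_i with (m_0, d_0) = (0, 1). a_0 = floor(sqrt(75)) = 8, since 8^2 = 64 <= 75 < 81 = 9^2.
Iterate m_{i+1} = d_i*a_i - m_i, d_{i+1} = (75 - m_{i+1}^2)/d_i, a_{i+1} = floor((a_0 + m_{i+1})/d_{i+1}):
  m_1 = 1*8 - 0 = 8, d_1 = (75 - 8^2)/1 = 11/1 = 11, a_1 = floor((8 + 8)/11) = 1.
  m_2 = 11*1 - 8 = 3, d_2 = (75 - 3^2)/11 = 66/11 = 6, a_2 = floor((8 + 3)/6) = 1.
  m_3 = 6*1 - 3 = 3, d_3 = (75 - 3^2)/6 = 66/6 = 11, a_3 = floor((8 + 3)/11) = 1.
  m_4 = 11*1 - 3 = 8, d_4 = (75 - 8^2)/11 = 11/11 = 1, a_4 = floor((8 + 8)/1) = 16.
  m_5 = 1*16 - 8 = 8, d_5 = (75 - 8^2)/1 = 11/1 = 11: (m_5, d_5) = (m_1, d_1) = (8, 11), so from here the quotients repeat a_1, ..., a_4; the period length is 4.
Hence the expansion of sqrt(75) is a_0 = 8 followed by the repeating block 1, 1, 1, 16 (period 4).

[8; (1, 1, 1, 16)]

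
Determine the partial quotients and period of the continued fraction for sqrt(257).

Write x_i = (sqrt(257) + m_i)/d_i with (m_0, d_0) = (0, 1). a_0 = floor(sqrt(257)) = 16, since 16^2 = 256 <= 257 < 289 = 17^2.
Iterate m_{i+1} = d_i*a_i - m_i, d_{i+1} = (257 - m_{i+1}^2)/d_i, a_{i+1} = floor((a_0 + m_{i+1})/d_{i+1}):
  m_1 = 1*16 - 0 = 16, d_1 = (257 - 16^2)/1 = 1/1 = 1, a_1 = floor((16 + 16)/1) = 32.
  m_2 = 1*32 - 16 = 16, d_2 = (257 - 16^2)/1 = 1/1 = 1: (m_2, d_2) = (m_1, d_1) = (16, 1), so from here the quotient a_1 repeats; the period length is 1.
Hence the expansion of sqrt(257) is a_0 = 16 followed by the repeating block 32 (period 1).

[16; (32)]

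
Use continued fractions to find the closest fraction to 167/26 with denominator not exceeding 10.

45/7

Expand x = 167/26 as a continued fraction with the Euclidean algorithm:
  167 = 6*26 + 11, so a_0 = 6.
  26 = 2*11 + 4, so a_1 = 2.
  11 = 2*4 + 3, so a_2 = 2.
  4 = 1*3 + 1, so a_3 = 1.
  3 = 3*1 + 0, so a_4 = 3.
so x = [6; 2, 2, 1, 3].
Convergents (p_i = a_i*p_{i-1} + p_{i-2}, q_i = a_i*q_{i-1} + q_{i-2} with p_{-2}=0, p_{-1}=1, q_{-2}=1, q_{-1}=0), until the denominator exceeds 10:
  i=0: a_0=6, p_0 = 6*1 + 0 = 6, q_0 = 6*0 + 1 = 1.
  i=1: a_1=2, p_1 = 2*6 + 1 = 13, q_1 = 2*1 + 0 = 2.
  i=2: a_2=2, p_2 = 2*13 + 6 = 32, q_2 = 2*2 + 1 = 5.
  i=3: a_3=1, p_3 = 1*32 + 13 = 45, q_3 = 1*5 + 2 = 7.
  i=4: a_4=3, p_4 = 3*45 + 32 = 167, q_4 = 3*7 + 5 = 26.
q_4 = 26 > 10, so the last convergent with denominator <= 10 is p_3/q_3 = 45/7.
The closest fraction with denominator <= 10 is either p_3/q_3 or the intermediate fraction (k*p_3 + p_2)/(k*q_3 + q_2) with the largest k >= 1 whose denominator stays <= 10; these approach x as k grows, and every other convergent or intermediate fraction in range is farther away.
Largest k: floor((10 - q_2)/q_3) = floor((10 - 5)/7) = 0.
Since k = 0, no intermediate fraction beyond p_3/q_3 has denominator <= 10, so the convergent 45/7 is the closest (its error is |167*7 - 45*26|/(26*7) = 1/182).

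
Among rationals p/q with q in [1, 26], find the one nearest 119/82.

29/20

Expand x = 119/82 as a continued fraction with the Euclidean algorithm:
  119 = 1*82 + 37, so a_0 = 1.
  82 = 2*37 + 8, so a_1 = 2.
  37 = 4*8 + 5, so a_2 = 4.
  8 = 1*5 + 3, so a_3 = 1.
  5 = 1*3 + 2, so a_4 = 1.
  3 = 1*2 + 1, so a_5 = 1.
  2 = 2*1 + 0, so a_6 = 2.
so x = [1; 2, 4, 1, 1, 1, 2].
Convergents (p_i = a_i*p_{i-1} + p_{i-2}, q_i = a_i*q_{i-1} + q_{i-2} with p_{-2}=0, p_{-1}=1, q_{-2}=1, q_{-1}=0), until the denominator exceeds 26:
  i=0: a_0=1, p_0 = 1*1 + 0 = 1, q_0 = 1*0 + 1 = 1.
  i=1: a_1=2, p_1 = 2*1 + 1 = 3, q_1 = 2*1 + 0 = 2.
  i=2: a_2=4, p_2 = 4*3 + 1 = 13, q_2 = 4*2 + 1 = 9.
  i=3: a_3=1, p_3 = 1*13 + 3 = 16, q_3 = 1*9 + 2 = 11.
  i=4: a_4=1, p_4 = 1*16 + 13 = 29, q_4 = 1*11 + 9 = 20.
  i=5: a_5=1, p_5 = 1*29 + 16 = 45, q_5 = 1*20 + 11 = 31.
q_5 = 31 > 26, so the last convergent with denominator <= 26 is p_4/q_4 = 29/20.
The closest fraction with denominator <= 26 is either p_4/q_4 or the intermediate fraction (k*p_4 + p_3)/(k*q_4 + q_3) with the largest k >= 1 whose denominator stays <= 26; these approach x as k grows, and every other convergent or intermediate fraction in range is farther away.
Largest k: floor((26 - q_3)/q_4) = floor((26 - 11)/20) = 0.
Since k = 0, no intermediate fraction beyond p_4/q_4 has denominator <= 26, so the convergent 29/20 is the closest (its error is |119*20 - 29*82|/(82*20) = 2/1640).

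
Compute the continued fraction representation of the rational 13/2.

Run the Euclidean algorithm on 13 and 2; the successive quotients are the partial quotients a_0, a_1, ... (each step inverts the fractional part left over by the previous one):
  13 = 6*2 + 1, so a_0 = 6.
  2 = 2*1 + 0, so a_1 = 2.
The remainder reaches 0 after 2 divisions, so the expansion has 2 partial quotients, read off in order.

[6; 2]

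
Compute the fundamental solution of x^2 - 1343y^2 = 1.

(x, y) = (388128, 10591)

First expand sqrt(1343) as a continued fraction. With x_i = (sqrt(1343) + m_i)/d_i and (m_0, d_0) = (0, 1): a_0 = floor(sqrt(1343)) = 36, since 36^2 = 1296 <= 1343 < 1369 = 37^2.
Iterate m_{i+1} = d_i*a_i - m_i, d_{i+1} = (1343 - m_{i+1}^2)/d_i, a_{i+1} = floor((a_0 + m_{i+1})/d_{i+1}):
  m_1 = 1*36 - 0 = 36, d_1 = (1343 - 36^2)/1 = 47/1 = 47, a_1 = floor((36 + 36)/47) = 1.
  m_2 = 47*1 - 36 = 11, d_2 = (1343 - 11^2)/47 = 1222/47 = 26, a_2 = floor((36 + 11)/26) = 1.
  m_3 = 26*1 - 11 = 15, d_3 = (1343 - 15^2)/26 = 1118/26 = 43, a_3 = floor((36 + 15)/43) = 1.
  m_4 = 43*1 - 15 = 28, d_4 = (1343 - 28^2)/43 = 559/43 = 13, a_4 = floor((36 + 28)/13) = 4.
  m_5 = 13*4 - 28 = 24, d_5 = (1343 - 24^2)/13 = 767/13 = 59, a_5 = floor((36 + 24)/59) = 1.
  m_6 = 59*1 - 24 = 35, d_6 = (1343 - 35^2)/59 = 118/59 = 2, a_6 = floor((36 + 35)/2) = 35.
  m_7 = 2*35 - 35 = 35, d_7 = (1343 - 35^2)/2 = 118/2 = 59, a_7 = floor((36 + 35)/59) = 1.
  m_8 = 59*1 - 35 = 24, d_8 = (1343 - 24^2)/59 = 767/59 = 13, a_8 = floor((36 + 24)/13) = 4.
  m_9 = 13*4 - 24 = 28, d_9 = (1343 - 28^2)/13 = 559/13 = 43, a_9 = floor((36 + 28)/43) = 1.
  m_10 = 43*1 - 28 = 15, d_10 = (1343 - 15^2)/43 = 1118/43 = 26, a_10 = floor((36 + 15)/26) = 1.
  m_11 = 26*1 - 15 = 11, d_11 = (1343 - 11^2)/26 = 1222/26 = 47, a_11 = floor((36 + 11)/47) = 1.
  m_12 = 47*1 - 11 = 36, d_12 = (1343 - 36^2)/47 = 47/47 = 1, a_12 = floor((36 + 36)/1) = 72.
  m_13 = 1*72 - 36 = 36, d_13 = (1343 - 36^2)/1 = 47/1 = 47: (m_13, d_13) = (m_1, d_1) = (36, 47), so from here the quotients repeat a_1, ..., a_12; the period length is 12.
So sqrt(1343) = [36; (1, 1, 1, 4, 1, 35, 1, 4, 1, 1, 1, 72)] with period length k = 12.
k is even, so the fundamental solution of x^2 - 1343y^2 = 1 is (p_{k-1}, q_{k-1}) = (p_11, q_11); compute convergents through index 11.
Convergents (p_i = a_i*p_{i-1} + p_{i-2}, q_i = a_i*q_{i-1} + q_{i-2} with p_{-2}=0, p_{-1}=1, q_{-2}=1, q_{-1}=0):
  i=0: a_0=36, p_0 = 36*1 + 0 = 36, q_0 = 36*0 + 1 = 1.
  i=1: a_1=1, p_1 = 1*36 + 1 = 37, q_1 = 1*1 + 0 = 1.
  i=2: a_2=1, p_2 = 1*37 + 36 = 73, q_2 = 1*1 + 1 = 2.
  i=3: a_3=1, p_3 = 1*73 + 37 = 110, q_3 = 1*2 + 1 = 3.
  i=4: a_4=4, p_4 = 4*110 + 73 = 513, q_4 = 4*3 + 2 = 14.
  i=5: a_5=1, p_5 = 1*513 + 110 = 623, q_5 = 1*14 + 3 = 17.
  i=6: a_6=35, p_6 = 35*623 + 513 = 22318, q_6 = 35*17 + 14 = 609.
  i=7: a_7=1, p_7 = 1*22318 + 623 = 22941, q_7 = 1*609 + 17 = 626.
  i=8: a_8=4, p_8 = 4*22941 + 22318 = 114082, q_8 = 4*626 + 609 = 3113.
  i=9: a_9=1, p_9 = 1*114082 + 22941 = 137023, q_9 = 1*3113 + 626 = 3739.
  i=10: a_10=1, p_10 = 1*137023 + 114082 = 251105, q_10 = 1*3739 + 3113 = 6852.
  i=11: a_11=1, p_11 = 1*251105 + 137023 = 388128, q_11 = 1*6852 + 3739 = 10591.
Check: 388128^2 - 1343*10591^2 = 150643344384 - 150643344383 = 1, so (x, y) = (388128, 10591) solves the equation, and by the theorem it is the least positive solution.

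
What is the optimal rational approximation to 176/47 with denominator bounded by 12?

Expand x = 176/47 as a continued fraction with the Euclidean algorithm:
  176 = 3*47 + 35, so a_0 = 3.
  47 = 1*35 + 12, so a_1 = 1.
  35 = 2*12 + 11, so a_2 = 2.
  12 = 1*11 + 1, so a_3 = 1.
  11 = 11*1 + 0, so a_4 = 11.
so x = [3; 1, 2, 1, 11].
Convergents (p_i = a_i*p_{i-1} + p_{i-2}, q_i = a_i*q_{i-1} + q_{i-2} with p_{-2}=0, p_{-1}=1, q_{-2}=1, q_{-1}=0), until the denominator exceeds 12:
  i=0: a_0=3, p_0 = 3*1 + 0 = 3, q_0 = 3*0 + 1 = 1.
  i=1: a_1=1, p_1 = 1*3 + 1 = 4, q_1 = 1*1 + 0 = 1.
  i=2: a_2=2, p_2 = 2*4 + 3 = 11, q_2 = 2*1 + 1 = 3.
  i=3: a_3=1, p_3 = 1*11 + 4 = 15, q_3 = 1*3 + 1 = 4.
  i=4: a_4=11, p_4 = 11*15 + 11 = 176, q_4 = 11*4 + 3 = 47.
q_4 = 47 > 12, so the last convergent with denominator <= 12 is p_3/q_3 = 15/4.
The closest fraction with denominator <= 12 is either p_3/q_3 or the intermediate fraction (k*p_3 + p_2)/(k*q_3 + q_2) with the largest k >= 1 whose denominator stays <= 12; these approach x as k grows, and every other convergent or intermediate fraction in range is farther away.
Largest k: floor((12 - q_2)/q_3) = floor((12 - 3)/4) = 2.
That gives (2*15 + 11)/(2*4 + 3) = 41/11.
Compare the errors: |x - 15/4| = |176*4 - 15*47|/(47*4) = 1/188, and |x - 41/11| = |176*11 - 41*47|/(47*11) = 9/517.
Cross-multiplying, 1*517 = 517 < 1692 = 9*188, so 1/188 is smaller: the convergent 15/4 is closer to x than 41/11.

15/4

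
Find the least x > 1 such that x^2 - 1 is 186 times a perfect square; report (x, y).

(x, y) = (7501, 550)

First expand sqrt(186) as a continued fraction. With x_i = (sqrt(186) + m_i)/d_i and (m_0, d_0) = (0, 1): a_0 = floor(sqrt(186)) = 13, since 13^2 = 169 <= 186 < 196 = 14^2.
Iterate m_{i+1} = d_i*a_i - m_i, d_{i+1} = (186 - m_{i+1}^2)/d_i, a_{i+1} = floor((a_0 + m_{i+1})/d_{i+1}):
  m_1 = 1*13 - 0 = 13, d_1 = (186 - 13^2)/1 = 17/1 = 17, a_1 = floor((13 + 13)/17) = 1.
  m_2 = 17*1 - 13 = 4, d_2 = (186 - 4^2)/17 = 170/17 = 10, a_2 = floor((13 + 4)/10) = 1.
  m_3 = 10*1 - 4 = 6, d_3 = (186 - 6^2)/10 = 150/10 = 15, a_3 = floor((13 + 6)/15) = 1.
  m_4 = 15*1 - 6 = 9, d_4 = (186 - 9^2)/15 = 105/15 = 7, a_4 = floor((13 + 9)/7) = 3.
  m_5 = 7*3 - 9 = 12, d_5 = (186 - 12^2)/7 = 42/7 = 6, a_5 = floor((13 + 12)/6) = 4.
  m_6 = 6*4 - 12 = 12, d_6 = (186 - 12^2)/6 = 42/6 = 7, a_6 = floor((13 + 12)/7) = 3.
  m_7 = 7*3 - 12 = 9, d_7 = (186 - 9^2)/7 = 105/7 = 15, a_7 = floor((13 + 9)/15) = 1.
  m_8 = 15*1 - 9 = 6, d_8 = (186 - 6^2)/15 = 150/15 = 10, a_8 = floor((13 + 6)/10) = 1.
  m_9 = 10*1 - 6 = 4, d_9 = (186 - 4^2)/10 = 170/10 = 17, a_9 = floor((13 + 4)/17) = 1.
  m_10 = 17*1 - 4 = 13, d_10 = (186 - 13^2)/17 = 17/17 = 1, a_10 = floor((13 + 13)/1) = 26.
  m_11 = 1*26 - 13 = 13, d_11 = (186 - 13^2)/1 = 17/1 = 17: (m_11, d_11) = (m_1, d_1) = (13, 17), so from here the quotients repeat a_1, ..., a_10; the period length is 10.
So sqrt(186) = [13; (1, 1, 1, 3, 4, 3, 1, 1, 1, 26)] with period length k = 10.
k is even, so the fundamental solution of x^2 - 186y^2 = 1 is (p_{k-1}, q_{k-1}) = (p_9, q_9); compute convergents through index 9.
Convergents (p_i = a_i*p_{i-1} + p_{i-2}, q_i = a_i*q_{i-1} + q_{i-2} with p_{-2}=0, p_{-1}=1, q_{-2}=1, q_{-1}=0):
  i=0: a_0=13, p_0 = 13*1 + 0 = 13, q_0 = 13*0 + 1 = 1.
  i=1: a_1=1, p_1 = 1*13 + 1 = 14, q_1 = 1*1 + 0 = 1.
  i=2: a_2=1, p_2 = 1*14 + 13 = 27, q_2 = 1*1 + 1 = 2.
  i=3: a_3=1, p_3 = 1*27 + 14 = 41, q_3 = 1*2 + 1 = 3.
  i=4: a_4=3, p_4 = 3*41 + 27 = 150, q_4 = 3*3 + 2 = 11.
  i=5: a_5=4, p_5 = 4*150 + 41 = 641, q_5 = 4*11 + 3 = 47.
  i=6: a_6=3, p_6 = 3*641 + 150 = 2073, q_6 = 3*47 + 11 = 152.
  i=7: a_7=1, p_7 = 1*2073 + 641 = 2714, q_7 = 1*152 + 47 = 199.
  i=8: a_8=1, p_8 = 1*2714 + 2073 = 4787, q_8 = 1*199 + 152 = 351.
  i=9: a_9=1, p_9 = 1*4787 + 2714 = 7501, q_9 = 1*351 + 199 = 550.
Check: 7501^2 - 186*550^2 = 56265001 - 56265000 = 1, so (x, y) = (7501, 550) solves the equation, and by the theorem it is the least positive solution.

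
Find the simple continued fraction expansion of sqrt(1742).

Write x_i = (sqrt(1742) + m_i)/d_i with (m_0, d_0) = (0, 1). a_0 = floor(sqrt(1742)) = 41, since 41^2 = 1681 <= 1742 < 1764 = 42^2.
Iterate m_{i+1} = d_i*a_i - m_i, d_{i+1} = (1742 - m_{i+1}^2)/d_i, a_{i+1} = floor((a_0 + m_{i+1})/d_{i+1}):
  m_1 = 1*41 - 0 = 41, d_1 = (1742 - 41^2)/1 = 61/1 = 61, a_1 = floor((41 + 41)/61) = 1.
  m_2 = 61*1 - 41 = 20, d_2 = (1742 - 20^2)/61 = 1342/61 = 22, a_2 = floor((41 + 20)/22) = 2.
  m_3 = 22*2 - 20 = 24, d_3 = (1742 - 24^2)/22 = 1166/22 = 53, a_3 = floor((41 + 24)/53) = 1.
  m_4 = 53*1 - 24 = 29, d_4 = (1742 - 29^2)/53 = 901/53 = 17, a_4 = floor((41 + 29)/17) = 4.
  m_5 = 17*4 - 29 = 39, d_5 = (1742 - 39^2)/17 = 221/17 = 13, a_5 = floor((41 + 39)/13) = 6.
  m_6 = 13*6 - 39 = 39, d_6 = (1742 - 39^2)/13 = 221/13 = 17, a_6 = floor((41 + 39)/17) = 4.
  m_7 = 17*4 - 39 = 29, d_7 = (1742 - 29^2)/17 = 901/17 = 53, a_7 = floor((41 + 29)/53) = 1.
  m_8 = 53*1 - 29 = 24, d_8 = (1742 - 24^2)/53 = 1166/53 = 22, a_8 = floor((41 + 24)/22) = 2.
  m_9 = 22*2 - 24 = 20, d_9 = (1742 - 20^2)/22 = 1342/22 = 61, a_9 = floor((41 + 20)/61) = 1.
  m_10 = 61*1 - 20 = 41, d_10 = (1742 - 41^2)/61 = 61/61 = 1, a_10 = floor((41 + 41)/1) = 82.
  m_11 = 1*82 - 41 = 41, d_11 = (1742 - 41^2)/1 = 61/1 = 61: (m_11, d_11) = (m_1, d_1) = (41, 61), so from here the quotients repeat a_1, ..., a_10; the period length is 10.
Hence the expansion of sqrt(1742) is a_0 = 41 followed by the repeating block 1, 2, 1, 4, 6, 4, 1, 2, 1, 82 (period 10).

[41; (1, 2, 1, 4, 6, 4, 1, 2, 1, 82)]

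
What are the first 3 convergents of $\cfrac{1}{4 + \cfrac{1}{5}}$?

0/1, 1/4, 5/21

Using the convergent recurrence p_i = a_i*p_{i-1} + p_{i-2}, q_i = a_i*q_{i-1} + q_{i-2} with p_{-2}=0, p_{-1}=1, q_{-2}=1, q_{-1}=0:
  i=0: a_0=0, p_0 = 0*1 + 0 = 0, q_0 = 0*0 + 1 = 1.
  i=1: a_1=4, p_1 = 4*0 + 1 = 1, q_1 = 4*1 + 0 = 4.
  i=2: a_2=5, p_2 = 5*1 + 0 = 5, q_2 = 5*4 + 1 = 21.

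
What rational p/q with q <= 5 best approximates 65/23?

14/5

Expand x = 65/23 as a continued fraction with the Euclidean algorithm:
  65 = 2*23 + 19, so a_0 = 2.
  23 = 1*19 + 4, so a_1 = 1.
  19 = 4*4 + 3, so a_2 = 4.
  4 = 1*3 + 1, so a_3 = 1.
  3 = 3*1 + 0, so a_4 = 3.
so x = [2; 1, 4, 1, 3].
Convergents (p_i = a_i*p_{i-1} + p_{i-2}, q_i = a_i*q_{i-1} + q_{i-2} with p_{-2}=0, p_{-1}=1, q_{-2}=1, q_{-1}=0), until the denominator exceeds 5:
  i=0: a_0=2, p_0 = 2*1 + 0 = 2, q_0 = 2*0 + 1 = 1.
  i=1: a_1=1, p_1 = 1*2 + 1 = 3, q_1 = 1*1 + 0 = 1.
  i=2: a_2=4, p_2 = 4*3 + 2 = 14, q_2 = 4*1 + 1 = 5.
  i=3: a_3=1, p_3 = 1*14 + 3 = 17, q_3 = 1*5 + 1 = 6.
q_3 = 6 > 5, so the last convergent with denominator <= 5 is p_2/q_2 = 14/5.
The closest fraction with denominator <= 5 is either p_2/q_2 or the intermediate fraction (k*p_2 + p_1)/(k*q_2 + q_1) with the largest k >= 1 whose denominator stays <= 5; these approach x as k grows, and every other convergent or intermediate fraction in range is farther away.
Largest k: floor((5 - q_1)/q_2) = floor((5 - 1)/5) = 0.
Since k = 0, no intermediate fraction beyond p_2/q_2 has denominator <= 5, so the convergent 14/5 is the closest (its error is |65*5 - 14*23|/(23*5) = 3/115).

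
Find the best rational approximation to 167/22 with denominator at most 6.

38/5

Expand x = 167/22 as a continued fraction with the Euclidean algorithm:
  167 = 7*22 + 13, so a_0 = 7.
  22 = 1*13 + 9, so a_1 = 1.
  13 = 1*9 + 4, so a_2 = 1.
  9 = 2*4 + 1, so a_3 = 2.
  4 = 4*1 + 0, so a_4 = 4.
so x = [7; 1, 1, 2, 4].
Convergents (p_i = a_i*p_{i-1} + p_{i-2}, q_i = a_i*q_{i-1} + q_{i-2} with p_{-2}=0, p_{-1}=1, q_{-2}=1, q_{-1}=0), until the denominator exceeds 6:
  i=0: a_0=7, p_0 = 7*1 + 0 = 7, q_0 = 7*0 + 1 = 1.
  i=1: a_1=1, p_1 = 1*7 + 1 = 8, q_1 = 1*1 + 0 = 1.
  i=2: a_2=1, p_2 = 1*8 + 7 = 15, q_2 = 1*1 + 1 = 2.
  i=3: a_3=2, p_3 = 2*15 + 8 = 38, q_3 = 2*2 + 1 = 5.
  i=4: a_4=4, p_4 = 4*38 + 15 = 167, q_4 = 4*5 + 2 = 22.
q_4 = 22 > 6, so the last convergent with denominator <= 6 is p_3/q_3 = 38/5.
The closest fraction with denominator <= 6 is either p_3/q_3 or the intermediate fraction (k*p_3 + p_2)/(k*q_3 + q_2) with the largest k >= 1 whose denominator stays <= 6; these approach x as k grows, and every other convergent or intermediate fraction in range is farther away.
Largest k: floor((6 - q_2)/q_3) = floor((6 - 2)/5) = 0.
Since k = 0, no intermediate fraction beyond p_3/q_3 has denominator <= 6, so the convergent 38/5 is the closest (its error is |167*5 - 38*22|/(22*5) = 1/110).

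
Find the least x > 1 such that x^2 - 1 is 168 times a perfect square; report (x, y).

(x, y) = (13, 1)

First expand sqrt(168) as a continued fraction. With x_i = (sqrt(168) + m_i)/d_i and (m_0, d_0) = (0, 1): a_0 = floor(sqrt(168)) = 12, since 12^2 = 144 <= 168 < 169 = 13^2.
Iterate m_{i+1} = d_i*a_i - m_i, d_{i+1} = (168 - m_{i+1}^2)/d_i, a_{i+1} = floor((a_0 + m_{i+1})/d_{i+1}):
  m_1 = 1*12 - 0 = 12, d_1 = (168 - 12^2)/1 = 24/1 = 24, a_1 = floor((12 + 12)/24) = 1.
  m_2 = 24*1 - 12 = 12, d_2 = (168 - 12^2)/24 = 24/24 = 1, a_2 = floor((12 + 12)/1) = 24.
  m_3 = 1*24 - 12 = 12, d_3 = (168 - 12^2)/1 = 24/1 = 24: (m_3, d_3) = (m_1, d_1) = (12, 24), so from here the quotients repeat a_1, a_2; the period length is 2.
So sqrt(168) = [12; (1, 24)] with period length k = 2.
k is even, so the fundamental solution of x^2 - 168y^2 = 1 is (p_{k-1}, q_{k-1}) = (p_1, q_1); compute convergents through index 1.
Convergents (p_i = a_i*p_{i-1} + p_{i-2}, q_i = a_i*q_{i-1} + q_{i-2} with p_{-2}=0, p_{-1}=1, q_{-2}=1, q_{-1}=0):
  i=0: a_0=12, p_0 = 12*1 + 0 = 12, q_0 = 12*0 + 1 = 1.
  i=1: a_1=1, p_1 = 1*12 + 1 = 13, q_1 = 1*1 + 0 = 1.
Check: 13^2 - 168*1^2 = 169 - 168 = 1, so (x, y) = (13, 1) solves the equation, and by the theorem it is the least positive solution.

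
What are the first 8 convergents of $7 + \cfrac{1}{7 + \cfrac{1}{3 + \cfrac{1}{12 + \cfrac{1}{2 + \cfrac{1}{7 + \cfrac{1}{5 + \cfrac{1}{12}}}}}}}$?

7/1, 50/7, 157/22, 1934/271, 4025/564, 30109/4219, 154570/21659, 1884949/264127

Using the convergent recurrence p_i = a_i*p_{i-1} + p_{i-2}, q_i = a_i*q_{i-1} + q_{i-2} with p_{-2}=0, p_{-1}=1, q_{-2}=1, q_{-1}=0:
  i=0: a_0=7, p_0 = 7*1 + 0 = 7, q_0 = 7*0 + 1 = 1.
  i=1: a_1=7, p_1 = 7*7 + 1 = 50, q_1 = 7*1 + 0 = 7.
  i=2: a_2=3, p_2 = 3*50 + 7 = 157, q_2 = 3*7 + 1 = 22.
  i=3: a_3=12, p_3 = 12*157 + 50 = 1934, q_3 = 12*22 + 7 = 271.
  i=4: a_4=2, p_4 = 2*1934 + 157 = 4025, q_4 = 2*271 + 22 = 564.
  i=5: a_5=7, p_5 = 7*4025 + 1934 = 30109, q_5 = 7*564 + 271 = 4219.
  i=6: a_6=5, p_6 = 5*30109 + 4025 = 154570, q_6 = 5*4219 + 564 = 21659.
  i=7: a_7=12, p_7 = 12*154570 + 30109 = 1884949, q_7 = 12*21659 + 4219 = 264127.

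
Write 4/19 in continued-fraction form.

Run the Euclidean algorithm on 4 and 19; the successive quotients are the partial quotients a_0, a_1, ... (each step inverts the fractional part left over by the previous one):
  4 = 0*19 + 4, so a_0 = 0.
  19 = 4*4 + 3, so a_1 = 4.
  4 = 1*3 + 1, so a_2 = 1.
  3 = 3*1 + 0, so a_3 = 3.
The remainder reaches 0 after 4 divisions, so the expansion has 4 partial quotients, read off in order.

[0; 4, 1, 3]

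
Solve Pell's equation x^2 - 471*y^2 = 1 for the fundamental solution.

First expand sqrt(471) as a continued fraction. With x_i = (sqrt(471) + m_i)/d_i and (m_0, d_0) = (0, 1): a_0 = floor(sqrt(471)) = 21, since 21^2 = 441 <= 471 < 484 = 22^2.
Iterate m_{i+1} = d_i*a_i - m_i, d_{i+1} = (471 - m_{i+1}^2)/d_i, a_{i+1} = floor((a_0 + m_{i+1})/d_{i+1}):
  m_1 = 1*21 - 0 = 21, d_1 = (471 - 21^2)/1 = 30/1 = 30, a_1 = floor((21 + 21)/30) = 1.
  m_2 = 30*1 - 21 = 9, d_2 = (471 - 9^2)/30 = 390/30 = 13, a_2 = floor((21 + 9)/13) = 2.
  m_3 = 13*2 - 9 = 17, d_3 = (471 - 17^2)/13 = 182/13 = 14, a_3 = floor((21 + 17)/14) = 2.
  m_4 = 14*2 - 17 = 11, d_4 = (471 - 11^2)/14 = 350/14 = 25, a_4 = floor((21 + 11)/25) = 1.
  m_5 = 25*1 - 11 = 14, d_5 = (471 - 14^2)/25 = 275/25 = 11, a_5 = floor((21 + 14)/11) = 3.
  m_6 = 11*3 - 14 = 19, d_6 = (471 - 19^2)/11 = 110/11 = 10, a_6 = floor((21 + 19)/10) = 4.
  m_7 = 10*4 - 19 = 21, d_7 = (471 - 21^2)/10 = 30/10 = 3, a_7 = floor((21 + 21)/3) = 14.
  m_8 = 3*14 - 21 = 21, d_8 = (471 - 21^2)/3 = 30/3 = 10, a_8 = floor((21 + 21)/10) = 4.
  m_9 = 10*4 - 21 = 19, d_9 = (471 - 19^2)/10 = 110/10 = 11, a_9 = floor((21 + 19)/11) = 3.
  m_10 = 11*3 - 19 = 14, d_10 = (471 - 14^2)/11 = 275/11 = 25, a_10 = floor((21 + 14)/25) = 1.
  m_11 = 25*1 - 14 = 11, d_11 = (471 - 11^2)/25 = 350/25 = 14, a_11 = floor((21 + 11)/14) = 2.
  m_12 = 14*2 - 11 = 17, d_12 = (471 - 17^2)/14 = 182/14 = 13, a_12 = floor((21 + 17)/13) = 2.
  m_13 = 13*2 - 17 = 9, d_13 = (471 - 9^2)/13 = 390/13 = 30, a_13 = floor((21 + 9)/30) = 1.
  m_14 = 30*1 - 9 = 21, d_14 = (471 - 21^2)/30 = 30/30 = 1, a_14 = floor((21 + 21)/1) = 42.
  m_15 = 1*42 - 21 = 21, d_15 = (471 - 21^2)/1 = 30/1 = 30: (m_15, d_15) = (m_1, d_1) = (21, 30), so from here the quotients repeat a_1, ..., a_14; the period length is 14.
So sqrt(471) = [21; (1, 2, 2, 1, 3, 4, 14, 4, 3, 1, 2, 2, 1, 42)] with period length k = 14.
k is even, so the fundamental solution of x^2 - 471y^2 = 1 is (p_{k-1}, q_{k-1}) = (p_13, q_13); compute convergents through index 13.
Convergents (p_i = a_i*p_{i-1} + p_{i-2}, q_i = a_i*q_{i-1} + q_{i-2} with p_{-2}=0, p_{-1}=1, q_{-2}=1, q_{-1}=0):
  i=0: a_0=21, p_0 = 21*1 + 0 = 21, q_0 = 21*0 + 1 = 1.
  i=1: a_1=1, p_1 = 1*21 + 1 = 22, q_1 = 1*1 + 0 = 1.
  i=2: a_2=2, p_2 = 2*22 + 21 = 65, q_2 = 2*1 + 1 = 3.
  i=3: a_3=2, p_3 = 2*65 + 22 = 152, q_3 = 2*3 + 1 = 7.
  i=4: a_4=1, p_4 = 1*152 + 65 = 217, q_4 = 1*7 + 3 = 10.
  i=5: a_5=3, p_5 = 3*217 + 152 = 803, q_5 = 3*10 + 7 = 37.
  i=6: a_6=4, p_6 = 4*803 + 217 = 3429, q_6 = 4*37 + 10 = 158.
  i=7: a_7=14, p_7 = 14*3429 + 803 = 48809, q_7 = 14*158 + 37 = 2249.
  i=8: a_8=4, p_8 = 4*48809 + 3429 = 198665, q_8 = 4*2249 + 158 = 9154.
  i=9: a_9=3, p_9 = 3*198665 + 48809 = 644804, q_9 = 3*9154 + 2249 = 29711.
  i=10: a_10=1, p_10 = 1*644804 + 198665 = 843469, q_10 = 1*29711 + 9154 = 38865.
  i=11: a_11=2, p_11 = 2*843469 + 644804 = 2331742, q_11 = 2*38865 + 29711 = 107441.
  i=12: a_12=2, p_12 = 2*2331742 + 843469 = 5506953, q_12 = 2*107441 + 38865 = 253747.
  i=13: a_13=1, p_13 = 1*5506953 + 2331742 = 7838695, q_13 = 1*253747 + 107441 = 361188.
Check: 7838695^2 - 471*361188^2 = 61445139303025 - 61445139303024 = 1, so (x, y) = (7838695, 361188) solves the equation, and by the theorem it is the least positive solution.

(x, y) = (7838695, 361188)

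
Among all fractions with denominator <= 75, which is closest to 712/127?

Expand x = 712/127 as a continued fraction with the Euclidean algorithm:
  712 = 5*127 + 77, so a_0 = 5.
  127 = 1*77 + 50, so a_1 = 1.
  77 = 1*50 + 27, so a_2 = 1.
  50 = 1*27 + 23, so a_3 = 1.
  27 = 1*23 + 4, so a_4 = 1.
  23 = 5*4 + 3, so a_5 = 5.
  4 = 1*3 + 1, so a_6 = 1.
  3 = 3*1 + 0, so a_7 = 3.
so x = [5; 1, 1, 1, 1, 5, 1, 3].
Convergents (p_i = a_i*p_{i-1} + p_{i-2}, q_i = a_i*q_{i-1} + q_{i-2} with p_{-2}=0, p_{-1}=1, q_{-2}=1, q_{-1}=0), until the denominator exceeds 75:
  i=0: a_0=5, p_0 = 5*1 + 0 = 5, q_0 = 5*0 + 1 = 1.
  i=1: a_1=1, p_1 = 1*5 + 1 = 6, q_1 = 1*1 + 0 = 1.
  i=2: a_2=1, p_2 = 1*6 + 5 = 11, q_2 = 1*1 + 1 = 2.
  i=3: a_3=1, p_3 = 1*11 + 6 = 17, q_3 = 1*2 + 1 = 3.
  i=4: a_4=1, p_4 = 1*17 + 11 = 28, q_4 = 1*3 + 2 = 5.
  i=5: a_5=5, p_5 = 5*28 + 17 = 157, q_5 = 5*5 + 3 = 28.
  i=6: a_6=1, p_6 = 1*157 + 28 = 185, q_6 = 1*28 + 5 = 33.
  i=7: a_7=3, p_7 = 3*185 + 157 = 712, q_7 = 3*33 + 28 = 127.
q_7 = 127 > 75, so the last convergent with denominator <= 75 is p_6/q_6 = 185/33.
The closest fraction with denominator <= 75 is either p_6/q_6 or the intermediate fraction (k*p_6 + p_5)/(k*q_6 + q_5) with the largest k >= 1 whose denominator stays <= 75; these approach x as k grows, and every other convergent or intermediate fraction in range is farther away.
Largest k: floor((75 - q_5)/q_6) = floor((75 - 28)/33) = 1.
That gives (1*185 + 157)/(1*33 + 28) = 342/61.
Compare the errors: |x - 185/33| = |712*33 - 185*127|/(127*33) = 1/4191, and |x - 342/61| = |712*61 - 342*127|/(127*61) = 2/7747.
Cross-multiplying, 1*7747 = 7747 < 8382 = 2*4191, so 1/4191 is smaller: the convergent 185/33 is closer to x than 342/61.

185/33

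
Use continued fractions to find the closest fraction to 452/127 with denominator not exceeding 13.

Expand x = 452/127 as a continued fraction with the Euclidean algorithm:
  452 = 3*127 + 71, so a_0 = 3.
  127 = 1*71 + 56, so a_1 = 1.
  71 = 1*56 + 15, so a_2 = 1.
  56 = 3*15 + 11, so a_3 = 3.
  15 = 1*11 + 4, so a_4 = 1.
  11 = 2*4 + 3, so a_5 = 2.
  4 = 1*3 + 1, so a_6 = 1.
  3 = 3*1 + 0, so a_7 = 3.
so x = [3; 1, 1, 3, 1, 2, 1, 3].
Convergents (p_i = a_i*p_{i-1} + p_{i-2}, q_i = a_i*q_{i-1} + q_{i-2} with p_{-2}=0, p_{-1}=1, q_{-2}=1, q_{-1}=0), until the denominator exceeds 13:
  i=0: a_0=3, p_0 = 3*1 + 0 = 3, q_0 = 3*0 + 1 = 1.
  i=1: a_1=1, p_1 = 1*3 + 1 = 4, q_1 = 1*1 + 0 = 1.
  i=2: a_2=1, p_2 = 1*4 + 3 = 7, q_2 = 1*1 + 1 = 2.
  i=3: a_3=3, p_3 = 3*7 + 4 = 25, q_3 = 3*2 + 1 = 7.
  i=4: a_4=1, p_4 = 1*25 + 7 = 32, q_4 = 1*7 + 2 = 9.
  i=5: a_5=2, p_5 = 2*32 + 25 = 89, q_5 = 2*9 + 7 = 25.
q_5 = 25 > 13, so the last convergent with denominator <= 13 is p_4/q_4 = 32/9.
The closest fraction with denominator <= 13 is either p_4/q_4 or the intermediate fraction (k*p_4 + p_3)/(k*q_4 + q_3) with the largest k >= 1 whose denominator stays <= 13; these approach x as k grows, and every other convergent or intermediate fraction in range is farther away.
Largest k: floor((13 - q_3)/q_4) = floor((13 - 7)/9) = 0.
Since k = 0, no intermediate fraction beyond p_4/q_4 has denominator <= 13, so the convergent 32/9 is the closest (its error is |452*9 - 32*127|/(127*9) = 4/1143).

32/9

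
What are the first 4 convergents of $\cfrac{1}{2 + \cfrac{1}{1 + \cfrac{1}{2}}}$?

Using the convergent recurrence p_i = a_i*p_{i-1} + p_{i-2}, q_i = a_i*q_{i-1} + q_{i-2} with p_{-2}=0, p_{-1}=1, q_{-2}=1, q_{-1}=0:
  i=0: a_0=0, p_0 = 0*1 + 0 = 0, q_0 = 0*0 + 1 = 1.
  i=1: a_1=2, p_1 = 2*0 + 1 = 1, q_1 = 2*1 + 0 = 2.
  i=2: a_2=1, p_2 = 1*1 + 0 = 1, q_2 = 1*2 + 1 = 3.
  i=3: a_3=2, p_3 = 2*1 + 1 = 3, q_3 = 2*3 + 2 = 8.

0/1, 1/2, 1/3, 3/8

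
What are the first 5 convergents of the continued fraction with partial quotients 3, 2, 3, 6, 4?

3/1, 7/2, 24/7, 151/44, 628/183

Using the convergent recurrence p_i = a_i*p_{i-1} + p_{i-2}, q_i = a_i*q_{i-1} + q_{i-2} with p_{-2}=0, p_{-1}=1, q_{-2}=1, q_{-1}=0:
  i=0: a_0=3, p_0 = 3*1 + 0 = 3, q_0 = 3*0 + 1 = 1.
  i=1: a_1=2, p_1 = 2*3 + 1 = 7, q_1 = 2*1 + 0 = 2.
  i=2: a_2=3, p_2 = 3*7 + 3 = 24, q_2 = 3*2 + 1 = 7.
  i=3: a_3=6, p_3 = 6*24 + 7 = 151, q_3 = 6*7 + 2 = 44.
  i=4: a_4=4, p_4 = 4*151 + 24 = 628, q_4 = 4*44 + 7 = 183.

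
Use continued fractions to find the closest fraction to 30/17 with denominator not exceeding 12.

16/9

Expand x = 30/17 as a continued fraction with the Euclidean algorithm:
  30 = 1*17 + 13, so a_0 = 1.
  17 = 1*13 + 4, so a_1 = 1.
  13 = 3*4 + 1, so a_2 = 3.
  4 = 4*1 + 0, so a_3 = 4.
so x = [1; 1, 3, 4].
Convergents (p_i = a_i*p_{i-1} + p_{i-2}, q_i = a_i*q_{i-1} + q_{i-2} with p_{-2}=0, p_{-1}=1, q_{-2}=1, q_{-1}=0), until the denominator exceeds 12:
  i=0: a_0=1, p_0 = 1*1 + 0 = 1, q_0 = 1*0 + 1 = 1.
  i=1: a_1=1, p_1 = 1*1 + 1 = 2, q_1 = 1*1 + 0 = 1.
  i=2: a_2=3, p_2 = 3*2 + 1 = 7, q_2 = 3*1 + 1 = 4.
  i=3: a_3=4, p_3 = 4*7 + 2 = 30, q_3 = 4*4 + 1 = 17.
q_3 = 17 > 12, so the last convergent with denominator <= 12 is p_2/q_2 = 7/4.
The closest fraction with denominator <= 12 is either p_2/q_2 or the intermediate fraction (k*p_2 + p_1)/(k*q_2 + q_1) with the largest k >= 1 whose denominator stays <= 12; these approach x as k grows, and every other convergent or intermediate fraction in range is farther away.
Largest k: floor((12 - q_1)/q_2) = floor((12 - 1)/4) = 2.
That gives (2*7 + 2)/(2*4 + 1) = 16/9.
Compare the errors: |x - 7/4| = |30*4 - 7*17|/(17*4) = 1/68, and |x - 16/9| = |30*9 - 16*17|/(17*9) = 2/153.
Cross-multiplying, 2*68 = 136 < 153 = 1*153, so 2/153 is smaller: the intermediate fraction 16/9 is closer to x than 7/4.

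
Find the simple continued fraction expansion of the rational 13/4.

Run the Euclidean algorithm on 13 and 4; the successive quotients are the partial quotients a_0, a_1, ... (each step inverts the fractional part left over by the previous one):
  13 = 3*4 + 1, so a_0 = 3.
  4 = 4*1 + 0, so a_1 = 4.
The remainder reaches 0 after 2 divisions, so the expansion has 2 partial quotients, read off in order.

[3; 4]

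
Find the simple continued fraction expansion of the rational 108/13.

Run the Euclidean algorithm on 108 and 13; the successive quotients are the partial quotients a_0, a_1, ... (each step inverts the fractional part left over by the previous one):
  108 = 8*13 + 4, so a_0 = 8.
  13 = 3*4 + 1, so a_1 = 3.
  4 = 4*1 + 0, so a_2 = 4.
The remainder reaches 0 after 3 divisions, so the expansion has 3 partial quotients, read off in order.

[8; 3, 4]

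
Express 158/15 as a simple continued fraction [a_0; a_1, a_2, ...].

[10; 1, 1, 7]

Run the Euclidean algorithm on 158 and 15; the successive quotients are the partial quotients a_0, a_1, ... (each step inverts the fractional part left over by the previous one):
  158 = 10*15 + 8, so a_0 = 10.
  15 = 1*8 + 7, so a_1 = 1.
  8 = 1*7 + 1, so a_2 = 1.
  7 = 7*1 + 0, so a_3 = 7.
The remainder reaches 0 after 4 divisions, so the expansion has 4 partial quotients, read off in order.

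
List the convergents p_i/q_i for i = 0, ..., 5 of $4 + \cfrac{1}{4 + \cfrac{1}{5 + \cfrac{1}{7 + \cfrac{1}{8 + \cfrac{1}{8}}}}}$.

Using the convergent recurrence p_i = a_i*p_{i-1} + p_{i-2}, q_i = a_i*q_{i-1} + q_{i-2} with p_{-2}=0, p_{-1}=1, q_{-2}=1, q_{-1}=0:
  i=0: a_0=4, p_0 = 4*1 + 0 = 4, q_0 = 4*0 + 1 = 1.
  i=1: a_1=4, p_1 = 4*4 + 1 = 17, q_1 = 4*1 + 0 = 4.
  i=2: a_2=5, p_2 = 5*17 + 4 = 89, q_2 = 5*4 + 1 = 21.
  i=3: a_3=7, p_3 = 7*89 + 17 = 640, q_3 = 7*21 + 4 = 151.
  i=4: a_4=8, p_4 = 8*640 + 89 = 5209, q_4 = 8*151 + 21 = 1229.
  i=5: a_5=8, p_5 = 8*5209 + 640 = 42312, q_5 = 8*1229 + 151 = 9983.

4/1, 17/4, 89/21, 640/151, 5209/1229, 42312/9983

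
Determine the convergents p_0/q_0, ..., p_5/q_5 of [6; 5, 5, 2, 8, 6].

6/1, 31/5, 161/26, 353/57, 2985/482, 18263/2949

Using the convergent recurrence p_i = a_i*p_{i-1} + p_{i-2}, q_i = a_i*q_{i-1} + q_{i-2} with p_{-2}=0, p_{-1}=1, q_{-2}=1, q_{-1}=0:
  i=0: a_0=6, p_0 = 6*1 + 0 = 6, q_0 = 6*0 + 1 = 1.
  i=1: a_1=5, p_1 = 5*6 + 1 = 31, q_1 = 5*1 + 0 = 5.
  i=2: a_2=5, p_2 = 5*31 + 6 = 161, q_2 = 5*5 + 1 = 26.
  i=3: a_3=2, p_3 = 2*161 + 31 = 353, q_3 = 2*26 + 5 = 57.
  i=4: a_4=8, p_4 = 8*353 + 161 = 2985, q_4 = 8*57 + 26 = 482.
  i=5: a_5=6, p_5 = 6*2985 + 353 = 18263, q_5 = 6*482 + 57 = 2949.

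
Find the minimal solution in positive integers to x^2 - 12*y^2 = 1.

First expand sqrt(12) as a continued fraction. With x_i = (sqrt(12) + m_i)/d_i and (m_0, d_0) = (0, 1): a_0 = floor(sqrt(12)) = 3, since 3^2 = 9 <= 12 < 16 = 4^2.
Iterate m_{i+1} = d_i*a_i - m_i, d_{i+1} = (12 - m_{i+1}^2)/d_i, a_{i+1} = floor((a_0 + m_{i+1})/d_{i+1}):
  m_1 = 1*3 - 0 = 3, d_1 = (12 - 3^2)/1 = 3/1 = 3, a_1 = floor((3 + 3)/3) = 2.
  m_2 = 3*2 - 3 = 3, d_2 = (12 - 3^2)/3 = 3/3 = 1, a_2 = floor((3 + 3)/1) = 6.
  m_3 = 1*6 - 3 = 3, d_3 = (12 - 3^2)/1 = 3/1 = 3: (m_3, d_3) = (m_1, d_1) = (3, 3), so from here the quotients repeat a_1, a_2; the period length is 2.
So sqrt(12) = [3; (2, 6)] with period length k = 2.
k is even, so the fundamental solution of x^2 - 12y^2 = 1 is (p_{k-1}, q_{k-1}) = (p_1, q_1); compute convergents through index 1.
Convergents (p_i = a_i*p_{i-1} + p_{i-2}, q_i = a_i*q_{i-1} + q_{i-2} with p_{-2}=0, p_{-1}=1, q_{-2}=1, q_{-1}=0):
  i=0: a_0=3, p_0 = 3*1 + 0 = 3, q_0 = 3*0 + 1 = 1.
  i=1: a_1=2, p_1 = 2*3 + 1 = 7, q_1 = 2*1 + 0 = 2.
Check: 7^2 - 12*2^2 = 49 - 48 = 1, so (x, y) = (7, 2) solves the equation, and by the theorem it is the least positive solution.

(x, y) = (7, 2)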